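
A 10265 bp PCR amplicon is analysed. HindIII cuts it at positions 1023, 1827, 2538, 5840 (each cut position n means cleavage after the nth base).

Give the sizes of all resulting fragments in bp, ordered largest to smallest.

4425, 3302, 1023, 804, 711 bp

Linear molecule, 4 cuts → 5 fragments:
  1023 − 0 = 1023 bp
  1827 − 1023 = 804 bp
  2538 − 1827 = 711 bp
  5840 − 2538 = 3302 bp
  10265 − 5840 = 4425 bp
Sorted largest to smallest: 4425, 3302, 1023, 804, 711 bp.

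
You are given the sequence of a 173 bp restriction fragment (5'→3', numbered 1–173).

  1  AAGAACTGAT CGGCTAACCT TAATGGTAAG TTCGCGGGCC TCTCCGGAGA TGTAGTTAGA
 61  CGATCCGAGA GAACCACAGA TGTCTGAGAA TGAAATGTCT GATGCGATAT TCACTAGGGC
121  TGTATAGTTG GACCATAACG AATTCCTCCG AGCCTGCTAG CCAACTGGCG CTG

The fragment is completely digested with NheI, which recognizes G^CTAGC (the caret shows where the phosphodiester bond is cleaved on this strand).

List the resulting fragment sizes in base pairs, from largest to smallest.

The NheI site (GCTAGC) starts at position 156.
NheI cuts after the first base of each site, so after position 156.
Linear molecule, 1 cut → 2 fragments:
  1–156 → 156 bp
  157–173 → 17 bp
Sorted largest to smallest: 156, 17 bp.

156, 17 bp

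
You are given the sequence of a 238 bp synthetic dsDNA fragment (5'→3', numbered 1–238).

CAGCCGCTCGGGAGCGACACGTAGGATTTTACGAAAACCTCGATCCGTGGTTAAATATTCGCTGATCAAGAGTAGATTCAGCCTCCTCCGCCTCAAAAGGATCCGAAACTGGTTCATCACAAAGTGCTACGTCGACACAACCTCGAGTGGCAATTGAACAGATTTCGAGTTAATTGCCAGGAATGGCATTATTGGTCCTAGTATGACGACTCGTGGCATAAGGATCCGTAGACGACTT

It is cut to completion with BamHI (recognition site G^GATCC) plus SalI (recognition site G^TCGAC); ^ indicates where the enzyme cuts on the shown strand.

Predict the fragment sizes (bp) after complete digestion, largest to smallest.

BamHI sites (GGATCC) start at positions 99, 222.
BamHI cuts after the first base of each site, so after positions 99, 222.
The SalI site (GTCGAC) starts at position 131.
SalI cuts after the first base of each site, so after position 131.
Combined cut positions: 99, 131, 222.
Linear molecule, 3 cuts → 4 fragments:
  1–99 → 99 bp
  100–131 → 32 bp
  132–222 → 91 bp
  223–238 → 16 bp
Sorted largest to smallest: 99, 91, 32, 16 bp.

99, 91, 32, 16 bp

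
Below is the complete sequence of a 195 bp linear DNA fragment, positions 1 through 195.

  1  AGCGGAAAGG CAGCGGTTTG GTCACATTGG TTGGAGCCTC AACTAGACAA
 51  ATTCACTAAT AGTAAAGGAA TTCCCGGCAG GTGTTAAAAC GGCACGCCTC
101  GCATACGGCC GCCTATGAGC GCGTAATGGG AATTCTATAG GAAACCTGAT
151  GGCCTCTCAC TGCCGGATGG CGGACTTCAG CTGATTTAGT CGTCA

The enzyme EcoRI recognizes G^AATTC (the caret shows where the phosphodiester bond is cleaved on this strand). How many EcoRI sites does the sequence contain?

GAATTC occurs starting at positions 68, 130.
EcoRI cuts at 2 sites.

2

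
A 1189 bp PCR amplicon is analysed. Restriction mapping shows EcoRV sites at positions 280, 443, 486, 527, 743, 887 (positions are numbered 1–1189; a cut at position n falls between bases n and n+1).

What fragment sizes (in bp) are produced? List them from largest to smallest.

Linear molecule, 6 cuts → 7 fragments:
  280 − 0 = 280 bp
  443 − 280 = 163 bp
  486 − 443 = 43 bp
  527 − 486 = 41 bp
  743 − 527 = 216 bp
  887 − 743 = 144 bp
  1189 − 887 = 302 bp
Sorted largest to smallest: 302, 280, 216, 163, 144, 43, 41 bp.

302, 280, 216, 163, 144, 43, 41 bp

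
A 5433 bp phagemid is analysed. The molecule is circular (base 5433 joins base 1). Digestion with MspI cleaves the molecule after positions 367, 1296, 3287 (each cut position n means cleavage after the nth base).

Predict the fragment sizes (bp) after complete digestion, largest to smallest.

2513, 1991, 929 bp

Circular molecule, 3 cuts → 3 fragments:
  1296 − 367 = 929 bp
  3287 − 1296 = 1991 bp
  wrap: 5433 − 3287 + 367 = 2513 bp
Sorted largest to smallest: 2513, 1991, 929 bp.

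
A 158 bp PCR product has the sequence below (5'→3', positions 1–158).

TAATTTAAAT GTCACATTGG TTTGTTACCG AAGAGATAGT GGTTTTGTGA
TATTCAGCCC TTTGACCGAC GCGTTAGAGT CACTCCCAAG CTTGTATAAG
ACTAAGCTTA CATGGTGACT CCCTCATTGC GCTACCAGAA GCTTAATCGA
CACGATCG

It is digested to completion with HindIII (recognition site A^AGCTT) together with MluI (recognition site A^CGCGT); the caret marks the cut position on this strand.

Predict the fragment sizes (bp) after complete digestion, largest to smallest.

69, 35, 19, 19, 16 bp

HindIII sites (AAGCTT) start at positions 88, 104, 139.
HindIII cuts after the first base of each site, so after positions 88, 104, 139.
The MluI site (ACGCGT) starts at position 69.
MluI cuts after the first base of each site, so after position 69.
Combined cut positions: 69, 88, 104, 139.
Linear molecule, 4 cuts → 5 fragments:
  1–69 → 69 bp
  70–88 → 19 bp
  89–104 → 16 bp
  105–139 → 35 bp
  140–158 → 19 bp
Sorted largest to smallest: 69, 35, 19, 19, 16 bp.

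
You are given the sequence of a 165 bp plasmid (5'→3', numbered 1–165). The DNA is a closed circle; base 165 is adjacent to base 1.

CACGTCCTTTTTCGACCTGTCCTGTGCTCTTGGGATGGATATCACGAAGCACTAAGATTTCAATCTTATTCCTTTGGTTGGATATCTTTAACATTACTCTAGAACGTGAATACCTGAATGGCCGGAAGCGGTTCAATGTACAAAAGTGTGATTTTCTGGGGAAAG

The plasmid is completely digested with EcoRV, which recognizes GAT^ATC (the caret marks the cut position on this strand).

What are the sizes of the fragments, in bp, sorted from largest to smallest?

122, 43 bp

EcoRV sites (GATATC) start at positions 38, 81.
EcoRV cuts after base 3 of each site, so after positions 40, 83.
Circular molecule, 2 cuts → 2 fragments:
  41–83 → 43 bp
  84–165 then 1–40 → 82 + 40 = 122 bp
Sorted largest to smallest: 122, 43 bp.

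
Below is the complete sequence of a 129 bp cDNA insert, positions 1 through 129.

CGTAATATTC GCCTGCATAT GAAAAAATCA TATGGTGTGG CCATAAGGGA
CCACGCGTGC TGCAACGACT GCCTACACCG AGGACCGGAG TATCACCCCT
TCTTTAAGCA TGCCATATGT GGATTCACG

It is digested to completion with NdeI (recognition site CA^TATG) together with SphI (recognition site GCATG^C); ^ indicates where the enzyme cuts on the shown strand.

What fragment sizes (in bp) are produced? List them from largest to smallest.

82, 17, 14, 13, 3 bp

NdeI sites (CATATG) start at positions 16, 29, 114.
NdeI cuts after base 2 of each site, so after positions 17, 30, 115.
The SphI site (GCATGC) starts at position 108.
SphI cuts after base 5 of each site (before the last base), so after position 112.
Combined cut positions: 17, 30, 112, 115.
Linear molecule, 4 cuts → 5 fragments:
  1–17 → 17 bp
  18–30 → 13 bp
  31–112 → 82 bp
  113–115 → 3 bp
  116–129 → 14 bp
Sorted largest to smallest: 82, 17, 14, 13, 3 bp.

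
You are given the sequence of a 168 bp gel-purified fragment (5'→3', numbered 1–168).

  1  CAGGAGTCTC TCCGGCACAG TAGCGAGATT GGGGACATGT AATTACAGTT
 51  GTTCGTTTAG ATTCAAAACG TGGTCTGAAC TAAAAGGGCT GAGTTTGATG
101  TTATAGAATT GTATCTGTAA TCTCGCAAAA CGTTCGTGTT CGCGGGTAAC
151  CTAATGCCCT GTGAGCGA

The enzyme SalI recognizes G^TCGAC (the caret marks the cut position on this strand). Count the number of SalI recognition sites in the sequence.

0

No occurrence of GTCGAC is present in the sequence.
SalI does not cut: 0 sites.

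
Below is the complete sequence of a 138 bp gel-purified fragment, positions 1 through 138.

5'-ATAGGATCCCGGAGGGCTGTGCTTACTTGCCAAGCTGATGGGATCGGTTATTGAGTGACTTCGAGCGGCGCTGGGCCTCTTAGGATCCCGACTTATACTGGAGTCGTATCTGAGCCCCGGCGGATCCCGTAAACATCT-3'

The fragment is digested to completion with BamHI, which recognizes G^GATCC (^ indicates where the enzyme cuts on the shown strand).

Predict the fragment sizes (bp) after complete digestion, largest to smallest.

BamHI sites (GGATCC) start at positions 4, 83, 122.
BamHI cuts after the first base of each site, so after positions 4, 83, 122.
Linear molecule, 3 cuts → 4 fragments:
  1–4 → 4 bp
  5–83 → 79 bp
  84–122 → 39 bp
  123–138 → 16 bp
Sorted largest to smallest: 79, 39, 16, 4 bp.

79, 39, 16, 4 bp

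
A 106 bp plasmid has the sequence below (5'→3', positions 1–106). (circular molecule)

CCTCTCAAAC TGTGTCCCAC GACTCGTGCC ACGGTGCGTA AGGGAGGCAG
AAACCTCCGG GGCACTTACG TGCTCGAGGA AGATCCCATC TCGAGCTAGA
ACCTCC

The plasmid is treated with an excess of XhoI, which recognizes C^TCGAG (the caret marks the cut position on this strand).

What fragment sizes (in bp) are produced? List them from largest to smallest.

89, 17 bp

XhoI sites (CTCGAG) start at positions 73, 90.
XhoI cuts after the first base of each site, so after positions 73, 90.
Circular molecule, 2 cuts → 2 fragments:
  74–90 → 17 bp
  91–106 then 1–73 → 16 + 73 = 89 bp
Sorted largest to smallest: 89, 17 bp.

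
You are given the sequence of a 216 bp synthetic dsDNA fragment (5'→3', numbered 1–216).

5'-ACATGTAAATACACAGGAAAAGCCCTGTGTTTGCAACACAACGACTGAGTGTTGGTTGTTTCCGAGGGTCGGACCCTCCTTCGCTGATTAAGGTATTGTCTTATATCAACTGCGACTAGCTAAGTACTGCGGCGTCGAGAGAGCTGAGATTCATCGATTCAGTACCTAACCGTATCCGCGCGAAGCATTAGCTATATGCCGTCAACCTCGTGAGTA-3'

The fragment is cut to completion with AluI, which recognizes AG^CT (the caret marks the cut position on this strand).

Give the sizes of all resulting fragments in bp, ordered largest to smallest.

AluI sites (AGCT) start at positions 118, 142, 190.
AluI cuts after base 2 of each site, so after positions 119, 143, 191.
Linear molecule, 3 cuts → 4 fragments:
  1–119 → 119 bp
  120–143 → 24 bp
  144–191 → 48 bp
  192–216 → 25 bp
Sorted largest to smallest: 119, 48, 25, 24 bp.

119, 48, 25, 24 bp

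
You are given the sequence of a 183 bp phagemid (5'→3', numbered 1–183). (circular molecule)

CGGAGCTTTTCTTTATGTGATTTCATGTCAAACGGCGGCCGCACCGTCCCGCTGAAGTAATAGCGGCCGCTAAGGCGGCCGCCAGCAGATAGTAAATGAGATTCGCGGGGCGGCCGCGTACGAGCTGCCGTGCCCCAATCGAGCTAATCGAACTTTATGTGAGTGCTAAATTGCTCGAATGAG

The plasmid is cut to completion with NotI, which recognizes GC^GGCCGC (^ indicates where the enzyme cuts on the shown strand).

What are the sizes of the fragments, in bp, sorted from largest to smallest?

108, 35, 28, 12 bp

NotI sites (GCGGCCGC) start at positions 35, 63, 75, 110.
NotI cuts after base 2 of each site, so after positions 36, 64, 76, 111.
Circular molecule, 4 cuts → 4 fragments:
  37–64 → 28 bp
  65–76 → 12 bp
  77–111 → 35 bp
  112–183 then 1–36 → 72 + 36 = 108 bp
Sorted largest to smallest: 108, 35, 28, 12 bp.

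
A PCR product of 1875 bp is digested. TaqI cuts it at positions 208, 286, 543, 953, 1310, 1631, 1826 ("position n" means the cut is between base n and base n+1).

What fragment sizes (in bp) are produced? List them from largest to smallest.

410, 357, 321, 257, 208, 195, 78, 49 bp

Linear molecule, 7 cuts → 8 fragments:
  208 − 0 = 208 bp
  286 − 208 = 78 bp
  543 − 286 = 257 bp
  953 − 543 = 410 bp
  1310 − 953 = 357 bp
  1631 − 1310 = 321 bp
  1826 − 1631 = 195 bp
  1875 − 1826 = 49 bp
Sorted largest to smallest: 410, 357, 321, 257, 208, 195, 78, 49 bp.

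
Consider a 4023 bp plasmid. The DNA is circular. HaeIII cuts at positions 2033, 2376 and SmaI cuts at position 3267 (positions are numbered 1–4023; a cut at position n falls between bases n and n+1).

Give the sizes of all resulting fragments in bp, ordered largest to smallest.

2789, 891, 343 bp

Combined cut positions (sorted): 2033, 2376, 3267.
Circular molecule, 3 cuts → 3 fragments:
  2376 − 2033 = 343 bp
  3267 − 2376 = 891 bp
  wrap: 4023 − 3267 + 2033 = 2789 bp
Sorted largest to smallest: 2789, 891, 343 bp.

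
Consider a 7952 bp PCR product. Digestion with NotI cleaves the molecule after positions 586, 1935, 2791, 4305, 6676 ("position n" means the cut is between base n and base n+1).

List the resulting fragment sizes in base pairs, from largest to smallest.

2371, 1514, 1349, 1276, 856, 586 bp

Linear molecule, 5 cuts → 6 fragments:
  586 − 0 = 586 bp
  1935 − 586 = 1349 bp
  2791 − 1935 = 856 bp
  4305 − 2791 = 1514 bp
  6676 − 4305 = 2371 bp
  7952 − 6676 = 1276 bp
Sorted largest to smallest: 2371, 1514, 1349, 1276, 856, 586 bp.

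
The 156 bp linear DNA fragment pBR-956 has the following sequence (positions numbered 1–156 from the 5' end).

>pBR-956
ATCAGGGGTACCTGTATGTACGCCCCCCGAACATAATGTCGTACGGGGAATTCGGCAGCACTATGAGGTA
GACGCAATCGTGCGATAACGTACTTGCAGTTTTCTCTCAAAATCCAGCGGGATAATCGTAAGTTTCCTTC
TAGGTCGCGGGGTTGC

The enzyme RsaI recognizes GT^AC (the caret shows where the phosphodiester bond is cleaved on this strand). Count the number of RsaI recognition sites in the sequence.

GTAC occurs starting at positions 8, 18, 41, 90.
RsaI cuts at 4 sites.

4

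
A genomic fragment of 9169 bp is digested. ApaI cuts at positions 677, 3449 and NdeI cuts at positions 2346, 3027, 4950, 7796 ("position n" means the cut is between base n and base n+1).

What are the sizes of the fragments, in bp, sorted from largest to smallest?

2846, 1669, 1501, 1373, 681, 677, 422 bp

Combined cut positions (sorted): 677, 2346, 3027, 3449, 4950, 7796.
Linear molecule, 6 cuts → 7 fragments:
  677 − 0 = 677 bp
  2346 − 677 = 1669 bp
  3027 − 2346 = 681 bp
  3449 − 3027 = 422 bp
  4950 − 3449 = 1501 bp
  7796 − 4950 = 2846 bp
  9169 − 7796 = 1373 bp
Sorted largest to smallest: 2846, 1669, 1501, 1373, 681, 677, 422 bp.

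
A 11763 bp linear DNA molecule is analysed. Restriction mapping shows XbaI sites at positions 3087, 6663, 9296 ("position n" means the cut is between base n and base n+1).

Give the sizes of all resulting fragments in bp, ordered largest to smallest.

Linear molecule, 3 cuts → 4 fragments:
  3087 − 0 = 3087 bp
  6663 − 3087 = 3576 bp
  9296 − 6663 = 2633 bp
  11763 − 9296 = 2467 bp
Sorted largest to smallest: 3576, 3087, 2633, 2467 bp.

3576, 3087, 2633, 2467 bp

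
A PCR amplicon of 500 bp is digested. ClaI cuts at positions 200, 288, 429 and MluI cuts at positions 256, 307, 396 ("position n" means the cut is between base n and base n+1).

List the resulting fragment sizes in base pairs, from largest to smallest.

200, 89, 71, 56, 33, 32, 19 bp

Combined cut positions (sorted): 200, 256, 288, 307, 396, 429.
Linear molecule, 6 cuts → 7 fragments:
  200 − 0 = 200 bp
  256 − 200 = 56 bp
  288 − 256 = 32 bp
  307 − 288 = 19 bp
  396 − 307 = 89 bp
  429 − 396 = 33 bp
  500 − 429 = 71 bp
Sorted largest to smallest: 200, 89, 71, 56, 33, 32, 19 bp.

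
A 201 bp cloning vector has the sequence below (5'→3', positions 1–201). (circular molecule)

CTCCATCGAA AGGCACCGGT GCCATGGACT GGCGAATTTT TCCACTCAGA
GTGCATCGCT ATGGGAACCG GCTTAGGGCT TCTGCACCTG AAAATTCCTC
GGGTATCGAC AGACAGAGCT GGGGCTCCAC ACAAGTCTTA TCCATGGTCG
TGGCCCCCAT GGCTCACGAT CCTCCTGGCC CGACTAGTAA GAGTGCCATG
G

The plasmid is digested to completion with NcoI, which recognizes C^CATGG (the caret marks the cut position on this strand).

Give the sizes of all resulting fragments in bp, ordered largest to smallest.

NcoI sites (CCATGG) start at positions 22, 142, 157, 196.
NcoI cuts after the first base of each site, so after positions 22, 142, 157, 196.
Circular molecule, 4 cuts → 4 fragments:
  23–142 → 120 bp
  143–157 → 15 bp
  158–196 → 39 bp
  197–201 then 1–22 → 5 + 22 = 27 bp
Sorted largest to smallest: 120, 39, 27, 15 bp.

120, 39, 27, 15 bp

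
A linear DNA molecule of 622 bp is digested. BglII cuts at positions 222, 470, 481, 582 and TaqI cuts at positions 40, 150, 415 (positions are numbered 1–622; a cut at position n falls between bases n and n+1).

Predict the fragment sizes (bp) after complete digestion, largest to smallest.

193, 110, 101, 72, 55, 40, 40, 11 bp

Combined cut positions (sorted): 40, 150, 222, 415, 470, 481, 582.
Linear molecule, 7 cuts → 8 fragments:
  40 − 0 = 40 bp
  150 − 40 = 110 bp
  222 − 150 = 72 bp
  415 − 222 = 193 bp
  470 − 415 = 55 bp
  481 − 470 = 11 bp
  582 − 481 = 101 bp
  622 − 582 = 40 bp
Sorted largest to smallest: 193, 110, 101, 72, 55, 40, 40, 11 bp.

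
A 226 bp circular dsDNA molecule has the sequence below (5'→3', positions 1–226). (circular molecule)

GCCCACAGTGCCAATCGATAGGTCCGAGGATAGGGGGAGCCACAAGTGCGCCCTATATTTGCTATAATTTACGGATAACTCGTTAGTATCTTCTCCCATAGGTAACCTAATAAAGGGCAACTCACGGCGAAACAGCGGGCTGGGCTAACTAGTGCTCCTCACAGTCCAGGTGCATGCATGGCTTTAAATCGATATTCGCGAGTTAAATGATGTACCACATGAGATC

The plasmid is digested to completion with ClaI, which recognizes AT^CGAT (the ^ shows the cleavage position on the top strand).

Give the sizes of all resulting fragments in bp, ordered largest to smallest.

ClaI sites (ATCGAT) start at positions 14, 188.
ClaI cuts after base 2 of each site, so after positions 15, 189.
Circular molecule, 2 cuts → 2 fragments:
  16–189 → 174 bp
  190–226 then 1–15 → 37 + 15 = 52 bp
Sorted largest to smallest: 174, 52 bp.

174, 52 bp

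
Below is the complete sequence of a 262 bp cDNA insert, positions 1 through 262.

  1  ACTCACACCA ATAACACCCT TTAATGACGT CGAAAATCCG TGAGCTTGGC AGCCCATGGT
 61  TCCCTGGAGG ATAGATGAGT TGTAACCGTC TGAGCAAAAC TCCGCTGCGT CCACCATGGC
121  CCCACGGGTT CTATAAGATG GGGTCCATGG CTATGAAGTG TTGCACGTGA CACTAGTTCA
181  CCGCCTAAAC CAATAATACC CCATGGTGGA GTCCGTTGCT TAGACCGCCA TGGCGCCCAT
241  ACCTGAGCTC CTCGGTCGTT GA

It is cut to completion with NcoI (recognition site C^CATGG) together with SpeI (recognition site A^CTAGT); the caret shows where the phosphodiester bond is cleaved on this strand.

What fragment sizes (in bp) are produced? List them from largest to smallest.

60, 54, 34, 31, 29, 27, 27 bp

NcoI sites (CCATGG) start at positions 54, 114, 145, 201, 228.
NcoI cuts after the first base of each site, so after positions 54, 114, 145, 201, 228.
The SpeI site (ACTAGT) starts at position 172.
SpeI cuts after the first base of each site, so after position 172.
Combined cut positions: 54, 114, 145, 172, 201, 228.
Linear molecule, 6 cuts → 7 fragments:
  1–54 → 54 bp
  55–114 → 60 bp
  115–145 → 31 bp
  146–172 → 27 bp
  173–201 → 29 bp
  202–228 → 27 bp
  229–262 → 34 bp
Sorted largest to smallest: 60, 54, 34, 31, 29, 27, 27 bp.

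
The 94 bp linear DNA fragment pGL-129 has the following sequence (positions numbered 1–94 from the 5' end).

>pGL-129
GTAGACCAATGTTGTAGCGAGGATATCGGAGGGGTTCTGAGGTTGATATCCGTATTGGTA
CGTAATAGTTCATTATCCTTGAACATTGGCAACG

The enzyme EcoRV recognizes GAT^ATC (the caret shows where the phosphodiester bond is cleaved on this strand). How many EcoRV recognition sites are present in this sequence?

GATATC occurs starting at positions 22, 45.
EcoRV cuts at 2 sites.

2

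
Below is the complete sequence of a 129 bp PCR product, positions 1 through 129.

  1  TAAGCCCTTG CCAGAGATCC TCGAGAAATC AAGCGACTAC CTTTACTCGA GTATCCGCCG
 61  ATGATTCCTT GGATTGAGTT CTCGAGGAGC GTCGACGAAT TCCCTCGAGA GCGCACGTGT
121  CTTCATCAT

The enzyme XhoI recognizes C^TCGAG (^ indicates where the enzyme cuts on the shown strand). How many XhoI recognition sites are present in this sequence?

CTCGAG occurs starting at positions 20, 46, 81, 104.
XhoI cuts at 4 sites.

4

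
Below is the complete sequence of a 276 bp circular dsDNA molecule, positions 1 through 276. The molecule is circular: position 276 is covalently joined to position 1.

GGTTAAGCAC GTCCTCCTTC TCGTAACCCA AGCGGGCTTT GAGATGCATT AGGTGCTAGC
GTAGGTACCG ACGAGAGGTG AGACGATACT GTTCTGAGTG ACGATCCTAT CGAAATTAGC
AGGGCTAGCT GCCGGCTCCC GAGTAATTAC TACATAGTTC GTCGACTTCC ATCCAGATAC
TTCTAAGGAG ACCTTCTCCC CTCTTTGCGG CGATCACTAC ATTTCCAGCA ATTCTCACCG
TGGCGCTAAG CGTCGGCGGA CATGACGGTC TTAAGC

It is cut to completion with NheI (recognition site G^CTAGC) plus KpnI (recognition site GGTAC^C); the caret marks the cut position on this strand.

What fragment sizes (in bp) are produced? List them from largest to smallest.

207, 56, 13 bp

NheI sites (GCTAGC) start at positions 55, 124.
NheI cuts after the first base of each site, so after positions 55, 124.
The KpnI site (GGTACC) starts at position 64.
KpnI cuts after base 5 of each site (before the last base), so after position 68.
Combined cut positions: 55, 68, 124.
Circular molecule, 3 cuts → 3 fragments:
  56–68 → 13 bp
  69–124 → 56 bp
  125–276 then 1–55 → 152 + 55 = 207 bp
Sorted largest to smallest: 207, 56, 13 bp.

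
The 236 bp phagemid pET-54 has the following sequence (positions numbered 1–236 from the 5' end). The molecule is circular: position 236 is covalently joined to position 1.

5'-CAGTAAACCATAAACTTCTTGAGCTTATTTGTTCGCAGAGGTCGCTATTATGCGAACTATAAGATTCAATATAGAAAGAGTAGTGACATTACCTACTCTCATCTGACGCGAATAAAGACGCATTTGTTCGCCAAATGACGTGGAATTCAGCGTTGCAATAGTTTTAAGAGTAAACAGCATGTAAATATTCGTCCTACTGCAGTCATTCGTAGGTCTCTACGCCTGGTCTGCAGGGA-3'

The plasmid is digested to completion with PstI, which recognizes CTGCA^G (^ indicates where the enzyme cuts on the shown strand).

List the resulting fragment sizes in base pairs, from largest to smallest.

PstI sites (CTGCAG) start at positions 197, 228.
PstI cuts after base 5 of each site (before the last base), so after positions 201, 232.
Circular molecule, 2 cuts → 2 fragments:
  202–232 → 31 bp
  233–236 then 1–201 → 4 + 201 = 205 bp
Sorted largest to smallest: 205, 31 bp.

205, 31 bp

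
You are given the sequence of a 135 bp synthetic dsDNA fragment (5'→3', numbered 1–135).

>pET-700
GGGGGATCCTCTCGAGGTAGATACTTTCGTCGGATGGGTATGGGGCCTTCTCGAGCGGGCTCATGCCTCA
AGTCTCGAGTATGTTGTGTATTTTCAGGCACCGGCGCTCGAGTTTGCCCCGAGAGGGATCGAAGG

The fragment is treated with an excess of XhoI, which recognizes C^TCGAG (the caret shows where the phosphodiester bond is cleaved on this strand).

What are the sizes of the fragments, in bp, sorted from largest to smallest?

39, 33, 28, 24, 11 bp

XhoI sites (CTCGAG) start at positions 11, 50, 74, 107.
XhoI cuts after the first base of each site, so after positions 11, 50, 74, 107.
Linear molecule, 4 cuts → 5 fragments:
  1–11 → 11 bp
  12–50 → 39 bp
  51–74 → 24 bp
  75–107 → 33 bp
  108–135 → 28 bp
Sorted largest to smallest: 39, 33, 28, 24, 11 bp.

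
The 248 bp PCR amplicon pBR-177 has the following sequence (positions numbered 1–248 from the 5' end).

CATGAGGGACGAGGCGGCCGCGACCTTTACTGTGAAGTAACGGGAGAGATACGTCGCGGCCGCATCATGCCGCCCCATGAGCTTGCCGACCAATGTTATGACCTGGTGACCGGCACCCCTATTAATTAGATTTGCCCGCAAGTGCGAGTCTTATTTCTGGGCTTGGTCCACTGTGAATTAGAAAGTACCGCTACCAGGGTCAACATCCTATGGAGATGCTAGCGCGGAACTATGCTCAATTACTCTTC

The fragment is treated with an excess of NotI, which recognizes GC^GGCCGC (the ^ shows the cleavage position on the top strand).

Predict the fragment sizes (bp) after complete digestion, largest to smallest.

NotI sites (GCGGCCGC) start at positions 14, 56.
NotI cuts after base 2 of each site, so after positions 15, 57.
Linear molecule, 2 cuts → 3 fragments:
  1–15 → 15 bp
  16–57 → 42 bp
  58–248 → 191 bp
Sorted largest to smallest: 191, 42, 15 bp.

191, 42, 15 bp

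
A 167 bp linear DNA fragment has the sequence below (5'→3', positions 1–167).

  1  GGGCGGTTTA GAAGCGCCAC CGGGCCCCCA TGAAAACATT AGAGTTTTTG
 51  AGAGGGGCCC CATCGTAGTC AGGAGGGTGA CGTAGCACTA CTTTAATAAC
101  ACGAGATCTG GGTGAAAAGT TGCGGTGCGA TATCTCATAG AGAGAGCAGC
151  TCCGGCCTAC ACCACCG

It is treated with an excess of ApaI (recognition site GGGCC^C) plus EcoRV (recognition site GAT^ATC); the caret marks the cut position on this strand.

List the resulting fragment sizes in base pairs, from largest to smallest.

72, 36, 33, 26 bp

ApaI sites (GGGCCC) start at positions 22, 55.
ApaI cuts after base 5 of each site (before the last base), so after positions 26, 59.
The EcoRV site (GATATC) starts at position 129.
EcoRV cuts after base 3 of each site, so after position 131.
Combined cut positions: 26, 59, 131.
Linear molecule, 3 cuts → 4 fragments:
  1–26 → 26 bp
  27–59 → 33 bp
  60–131 → 72 bp
  132–167 → 36 bp
Sorted largest to smallest: 72, 36, 33, 26 bp.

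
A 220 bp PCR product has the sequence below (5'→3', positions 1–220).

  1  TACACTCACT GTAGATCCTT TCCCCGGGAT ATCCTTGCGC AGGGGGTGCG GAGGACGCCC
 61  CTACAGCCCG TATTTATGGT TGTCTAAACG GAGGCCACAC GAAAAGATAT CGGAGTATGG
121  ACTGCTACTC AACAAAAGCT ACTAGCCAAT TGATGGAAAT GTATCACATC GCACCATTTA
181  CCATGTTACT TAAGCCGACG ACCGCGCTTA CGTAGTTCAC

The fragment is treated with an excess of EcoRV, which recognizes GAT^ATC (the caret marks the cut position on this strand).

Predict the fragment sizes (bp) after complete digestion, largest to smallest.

112, 78, 30 bp

EcoRV sites (GATATC) start at positions 28, 106.
EcoRV cuts after base 3 of each site, so after positions 30, 108.
Linear molecule, 2 cuts → 3 fragments:
  1–30 → 30 bp
  31–108 → 78 bp
  109–220 → 112 bp
Sorted largest to smallest: 112, 78, 30 bp.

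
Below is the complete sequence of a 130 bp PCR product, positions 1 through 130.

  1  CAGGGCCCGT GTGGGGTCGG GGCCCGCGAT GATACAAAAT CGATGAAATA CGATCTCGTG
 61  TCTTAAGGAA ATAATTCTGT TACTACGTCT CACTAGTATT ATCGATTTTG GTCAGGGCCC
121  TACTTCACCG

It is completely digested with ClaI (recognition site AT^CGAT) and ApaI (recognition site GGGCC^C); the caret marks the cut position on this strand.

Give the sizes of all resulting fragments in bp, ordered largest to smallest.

ClaI sites (ATCGAT) start at positions 39, 101.
ClaI cuts after base 2 of each site, so after positions 40, 102.
ApaI sites (GGGCCC) start at positions 3, 20, 115.
ApaI cuts after base 5 of each site (before the last base), so after positions 7, 24, 119.
Combined cut positions: 7, 24, 40, 102, 119.
Linear molecule, 5 cuts → 6 fragments:
  1–7 → 7 bp
  8–24 → 17 bp
  25–40 → 16 bp
  41–102 → 62 bp
  103–119 → 17 bp
  120–130 → 11 bp
Sorted largest to smallest: 62, 17, 17, 16, 11, 7 bp.

62, 17, 17, 16, 11, 7 bp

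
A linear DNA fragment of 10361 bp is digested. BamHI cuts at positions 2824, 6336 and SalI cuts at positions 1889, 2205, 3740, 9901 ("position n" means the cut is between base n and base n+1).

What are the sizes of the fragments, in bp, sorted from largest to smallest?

Combined cut positions (sorted): 1889, 2205, 2824, 3740, 6336, 9901.
Linear molecule, 6 cuts → 7 fragments:
  1889 − 0 = 1889 bp
  2205 − 1889 = 316 bp
  2824 − 2205 = 619 bp
  3740 − 2824 = 916 bp
  6336 − 3740 = 2596 bp
  9901 − 6336 = 3565 bp
  10361 − 9901 = 460 bp
Sorted largest to smallest: 3565, 2596, 1889, 916, 619, 460, 316 bp.

3565, 2596, 1889, 916, 619, 460, 316 bp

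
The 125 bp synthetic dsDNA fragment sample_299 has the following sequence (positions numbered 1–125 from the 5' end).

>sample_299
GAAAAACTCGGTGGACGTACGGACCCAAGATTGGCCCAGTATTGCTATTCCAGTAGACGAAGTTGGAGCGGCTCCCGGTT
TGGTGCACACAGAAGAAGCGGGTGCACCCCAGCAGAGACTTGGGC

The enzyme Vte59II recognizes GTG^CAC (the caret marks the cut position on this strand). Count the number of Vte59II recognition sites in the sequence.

GTGCAC occurs starting at positions 83, 102.
Vte59II cuts at 2 sites.

2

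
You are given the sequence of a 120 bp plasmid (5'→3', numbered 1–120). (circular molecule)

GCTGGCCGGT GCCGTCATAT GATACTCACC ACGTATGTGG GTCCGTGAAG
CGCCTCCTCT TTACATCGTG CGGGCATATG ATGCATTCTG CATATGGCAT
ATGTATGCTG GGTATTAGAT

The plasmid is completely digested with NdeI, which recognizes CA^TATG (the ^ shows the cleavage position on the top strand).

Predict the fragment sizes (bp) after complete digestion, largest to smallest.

59, 38, 16, 7 bp

NdeI sites (CATATG) start at positions 16, 75, 91, 98.
NdeI cuts after base 2 of each site, so after positions 17, 76, 92, 99.
Circular molecule, 4 cuts → 4 fragments:
  18–76 → 59 bp
  77–92 → 16 bp
  93–99 → 7 bp
  100–120 then 1–17 → 21 + 17 = 38 bp
Sorted largest to smallest: 59, 38, 16, 7 bp.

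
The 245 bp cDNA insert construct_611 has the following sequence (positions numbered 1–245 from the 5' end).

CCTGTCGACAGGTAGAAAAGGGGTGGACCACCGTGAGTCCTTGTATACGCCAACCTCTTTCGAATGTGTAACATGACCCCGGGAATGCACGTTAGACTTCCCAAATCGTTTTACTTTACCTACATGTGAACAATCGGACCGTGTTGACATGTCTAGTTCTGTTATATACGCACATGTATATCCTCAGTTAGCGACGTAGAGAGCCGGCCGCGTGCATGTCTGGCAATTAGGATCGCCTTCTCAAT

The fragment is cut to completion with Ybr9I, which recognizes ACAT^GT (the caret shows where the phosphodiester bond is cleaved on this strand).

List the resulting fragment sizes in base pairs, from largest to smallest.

Ybr9I sites (ACATGT) start at positions 122, 147, 172.
Ybr9I cuts after base 4 of each site, so after positions 125, 150, 175.
Linear molecule, 3 cuts → 4 fragments:
  1–125 → 125 bp
  126–150 → 25 bp
  151–175 → 25 bp
  176–245 → 70 bp
Sorted largest to smallest: 125, 70, 25, 25 bp.

125, 70, 25, 25 bp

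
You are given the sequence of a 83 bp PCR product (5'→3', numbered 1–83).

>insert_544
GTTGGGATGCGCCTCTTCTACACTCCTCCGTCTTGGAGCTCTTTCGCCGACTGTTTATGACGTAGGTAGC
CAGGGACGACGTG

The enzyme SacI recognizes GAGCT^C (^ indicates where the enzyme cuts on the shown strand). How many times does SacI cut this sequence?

1

GAGCTC occurs starting at position 36.
SacI cuts at 1 site.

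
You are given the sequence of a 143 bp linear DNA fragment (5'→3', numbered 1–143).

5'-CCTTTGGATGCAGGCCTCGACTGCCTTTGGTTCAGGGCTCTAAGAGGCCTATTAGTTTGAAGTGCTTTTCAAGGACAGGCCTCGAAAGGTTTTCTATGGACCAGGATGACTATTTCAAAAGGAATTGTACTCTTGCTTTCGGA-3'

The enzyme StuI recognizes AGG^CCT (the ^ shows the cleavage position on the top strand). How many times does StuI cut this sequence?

AGGCCT occurs starting at positions 12, 45, 77.
StuI cuts at 3 sites.

3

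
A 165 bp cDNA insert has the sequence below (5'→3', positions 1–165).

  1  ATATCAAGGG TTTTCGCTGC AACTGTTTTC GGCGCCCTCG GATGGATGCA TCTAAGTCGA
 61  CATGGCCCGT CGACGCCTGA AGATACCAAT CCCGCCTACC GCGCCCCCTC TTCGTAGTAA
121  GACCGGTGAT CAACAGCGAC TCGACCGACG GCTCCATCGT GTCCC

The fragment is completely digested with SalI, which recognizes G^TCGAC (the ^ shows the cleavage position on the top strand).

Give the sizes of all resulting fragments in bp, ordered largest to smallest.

SalI sites (GTCGAC) start at positions 56, 69.
SalI cuts after the first base of each site, so after positions 56, 69.
Linear molecule, 2 cuts → 3 fragments:
  1–56 → 56 bp
  57–69 → 13 bp
  70–165 → 96 bp
Sorted largest to smallest: 96, 56, 13 bp.

96, 56, 13 bp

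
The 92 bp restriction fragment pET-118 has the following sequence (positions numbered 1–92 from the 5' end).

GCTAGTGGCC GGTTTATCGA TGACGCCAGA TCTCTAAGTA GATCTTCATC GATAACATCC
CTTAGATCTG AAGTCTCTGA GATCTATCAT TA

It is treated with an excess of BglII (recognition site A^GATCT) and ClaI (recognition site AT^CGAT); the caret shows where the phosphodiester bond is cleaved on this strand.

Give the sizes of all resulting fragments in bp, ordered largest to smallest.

BglII sites (AGATCT) start at positions 28, 40, 64, 80.
BglII cuts after the first base of each site, so after positions 28, 40, 64, 80.
ClaI sites (ATCGAT) start at positions 16, 48.
ClaI cuts after base 2 of each site, so after positions 17, 49.
Combined cut positions: 17, 28, 40, 49, 64, 80.
Linear molecule, 6 cuts → 7 fragments:
  1–17 → 17 bp
  18–28 → 11 bp
  29–40 → 12 bp
  41–49 → 9 bp
  50–64 → 15 bp
  65–80 → 16 bp
  81–92 → 12 bp
Sorted largest to smallest: 17, 16, 15, 12, 12, 11, 9 bp.

17, 16, 15, 12, 12, 11, 9 bp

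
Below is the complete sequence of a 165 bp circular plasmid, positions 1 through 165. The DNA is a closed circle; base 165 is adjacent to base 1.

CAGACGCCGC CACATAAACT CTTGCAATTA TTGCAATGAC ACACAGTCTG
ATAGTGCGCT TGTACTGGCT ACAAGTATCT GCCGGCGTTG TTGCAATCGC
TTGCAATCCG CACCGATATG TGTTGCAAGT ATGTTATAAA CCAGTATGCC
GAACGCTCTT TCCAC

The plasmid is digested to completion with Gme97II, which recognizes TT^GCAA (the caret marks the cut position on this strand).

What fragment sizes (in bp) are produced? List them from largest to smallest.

64, 60, 22, 10, 9 bp

Gme97II sites (TTGCAA) start at positions 22, 31, 91, 101, 123.
Gme97II cuts after base 2 of each site, so after positions 23, 32, 92, 102, 124.
Circular molecule, 5 cuts → 5 fragments:
  24–32 → 9 bp
  33–92 → 60 bp
  93–102 → 10 bp
  103–124 → 22 bp
  125–165 then 1–23 → 41 + 23 = 64 bp
Sorted largest to smallest: 64, 60, 22, 10, 9 bp.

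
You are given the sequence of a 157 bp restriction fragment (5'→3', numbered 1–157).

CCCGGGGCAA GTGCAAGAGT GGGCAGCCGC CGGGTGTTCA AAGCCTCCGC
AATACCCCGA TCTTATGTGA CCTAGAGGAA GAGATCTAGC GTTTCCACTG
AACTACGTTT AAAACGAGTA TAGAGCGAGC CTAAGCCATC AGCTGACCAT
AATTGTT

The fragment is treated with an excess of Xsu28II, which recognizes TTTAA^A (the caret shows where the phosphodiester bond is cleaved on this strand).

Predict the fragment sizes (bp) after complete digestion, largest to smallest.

The Xsu28II site (TTTAAA) starts at position 108.
Xsu28II cuts after base 5 of each site (before the last base), so after position 112.
Linear molecule, 1 cut → 2 fragments:
  1–112 → 112 bp
  113–157 → 45 bp
Sorted largest to smallest: 112, 45 bp.

112, 45 bp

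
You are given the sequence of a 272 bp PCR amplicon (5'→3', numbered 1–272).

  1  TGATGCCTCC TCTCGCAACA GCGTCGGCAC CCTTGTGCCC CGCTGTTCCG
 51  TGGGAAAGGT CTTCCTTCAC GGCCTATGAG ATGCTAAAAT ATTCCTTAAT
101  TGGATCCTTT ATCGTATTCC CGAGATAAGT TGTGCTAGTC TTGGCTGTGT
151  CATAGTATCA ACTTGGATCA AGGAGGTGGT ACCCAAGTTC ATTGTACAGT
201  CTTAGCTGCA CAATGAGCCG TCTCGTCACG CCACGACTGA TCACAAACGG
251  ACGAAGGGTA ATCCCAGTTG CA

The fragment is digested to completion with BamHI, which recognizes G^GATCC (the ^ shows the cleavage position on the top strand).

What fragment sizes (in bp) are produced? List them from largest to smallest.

170, 102 bp

The BamHI site (GGATCC) starts at position 102.
BamHI cuts after the first base of each site, so after position 102.
Linear molecule, 1 cut → 2 fragments:
  1–102 → 102 bp
  103–272 → 170 bp
Sorted largest to smallest: 170, 102 bp.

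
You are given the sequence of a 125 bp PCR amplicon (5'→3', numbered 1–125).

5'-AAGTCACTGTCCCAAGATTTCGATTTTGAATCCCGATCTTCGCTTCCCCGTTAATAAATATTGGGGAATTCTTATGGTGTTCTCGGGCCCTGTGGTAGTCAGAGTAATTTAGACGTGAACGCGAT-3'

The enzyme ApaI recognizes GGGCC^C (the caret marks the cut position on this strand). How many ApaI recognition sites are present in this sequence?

GGGCCC occurs starting at position 85.
ApaI cuts at 1 site.

1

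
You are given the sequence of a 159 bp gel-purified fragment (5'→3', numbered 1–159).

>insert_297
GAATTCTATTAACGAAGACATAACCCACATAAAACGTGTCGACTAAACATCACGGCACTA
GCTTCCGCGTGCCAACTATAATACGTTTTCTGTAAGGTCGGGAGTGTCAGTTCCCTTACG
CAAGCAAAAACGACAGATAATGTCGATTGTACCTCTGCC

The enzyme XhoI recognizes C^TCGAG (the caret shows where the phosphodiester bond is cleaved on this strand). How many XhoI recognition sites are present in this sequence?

No occurrence of CTCGAG is present in the sequence.
XhoI does not cut: 0 sites.

0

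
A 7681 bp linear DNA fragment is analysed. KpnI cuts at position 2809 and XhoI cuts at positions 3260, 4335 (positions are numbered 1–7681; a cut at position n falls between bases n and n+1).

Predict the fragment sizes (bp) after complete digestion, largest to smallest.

Combined cut positions (sorted): 2809, 3260, 4335.
Linear molecule, 3 cuts → 4 fragments:
  2809 − 0 = 2809 bp
  3260 − 2809 = 451 bp
  4335 − 3260 = 1075 bp
  7681 − 4335 = 3346 bp
Sorted largest to smallest: 3346, 2809, 1075, 451 bp.

3346, 2809, 1075, 451 bp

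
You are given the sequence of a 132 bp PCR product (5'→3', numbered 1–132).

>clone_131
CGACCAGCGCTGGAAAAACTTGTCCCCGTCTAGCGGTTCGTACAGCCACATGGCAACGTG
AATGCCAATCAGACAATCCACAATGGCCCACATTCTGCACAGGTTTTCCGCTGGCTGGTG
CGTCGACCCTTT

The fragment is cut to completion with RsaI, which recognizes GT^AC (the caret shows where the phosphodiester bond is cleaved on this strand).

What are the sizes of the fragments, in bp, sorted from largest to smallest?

The RsaI site (GTAC) starts at position 40.
RsaI cuts after base 2 of each site, so after position 41.
Linear molecule, 1 cut → 2 fragments:
  1–41 → 41 bp
  42–132 → 91 bp
Sorted largest to smallest: 91, 41 bp.

91, 41 bp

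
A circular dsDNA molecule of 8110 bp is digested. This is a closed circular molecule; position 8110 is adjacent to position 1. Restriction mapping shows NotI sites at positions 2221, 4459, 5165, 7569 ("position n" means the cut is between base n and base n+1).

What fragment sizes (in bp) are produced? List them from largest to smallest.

2762, 2404, 2238, 706 bp

Circular molecule, 4 cuts → 4 fragments:
  4459 − 2221 = 2238 bp
  5165 − 4459 = 706 bp
  7569 − 5165 = 2404 bp
  wrap: 8110 − 7569 + 2221 = 2762 bp
Sorted largest to smallest: 2762, 2404, 2238, 706 bp.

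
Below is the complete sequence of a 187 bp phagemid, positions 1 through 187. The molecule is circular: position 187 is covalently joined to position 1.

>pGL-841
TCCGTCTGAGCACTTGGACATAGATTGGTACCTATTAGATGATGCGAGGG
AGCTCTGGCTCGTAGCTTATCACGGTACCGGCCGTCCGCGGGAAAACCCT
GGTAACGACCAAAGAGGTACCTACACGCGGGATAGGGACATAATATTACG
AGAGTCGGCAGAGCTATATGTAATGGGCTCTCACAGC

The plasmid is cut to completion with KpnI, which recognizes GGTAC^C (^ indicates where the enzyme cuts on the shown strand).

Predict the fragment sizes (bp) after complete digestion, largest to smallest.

98, 47, 42 bp

KpnI sites (GGTACC) start at positions 27, 74, 116.
KpnI cuts after base 5 of each site (before the last base), so after positions 31, 78, 120.
Circular molecule, 3 cuts → 3 fragments:
  32–78 → 47 bp
  79–120 → 42 bp
  121–187 then 1–31 → 67 + 31 = 98 bp
Sorted largest to smallest: 98, 47, 42 bp.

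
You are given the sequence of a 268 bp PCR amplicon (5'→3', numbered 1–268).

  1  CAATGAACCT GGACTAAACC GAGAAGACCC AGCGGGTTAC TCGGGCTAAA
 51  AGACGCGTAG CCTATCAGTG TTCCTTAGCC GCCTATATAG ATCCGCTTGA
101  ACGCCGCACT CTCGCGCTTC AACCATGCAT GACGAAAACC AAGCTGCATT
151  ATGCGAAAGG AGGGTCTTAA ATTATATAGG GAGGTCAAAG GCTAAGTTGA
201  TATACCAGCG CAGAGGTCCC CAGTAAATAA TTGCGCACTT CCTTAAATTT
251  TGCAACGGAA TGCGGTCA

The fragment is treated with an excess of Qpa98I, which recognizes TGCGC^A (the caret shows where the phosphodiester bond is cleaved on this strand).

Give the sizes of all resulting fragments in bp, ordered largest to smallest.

The Qpa98I site (TGCGCA) starts at position 232.
Qpa98I cuts after base 5 of each site (before the last base), so after position 236.
Linear molecule, 1 cut → 2 fragments:
  1–236 → 236 bp
  237–268 → 32 bp
Sorted largest to smallest: 236, 32 bp.

236, 32 bp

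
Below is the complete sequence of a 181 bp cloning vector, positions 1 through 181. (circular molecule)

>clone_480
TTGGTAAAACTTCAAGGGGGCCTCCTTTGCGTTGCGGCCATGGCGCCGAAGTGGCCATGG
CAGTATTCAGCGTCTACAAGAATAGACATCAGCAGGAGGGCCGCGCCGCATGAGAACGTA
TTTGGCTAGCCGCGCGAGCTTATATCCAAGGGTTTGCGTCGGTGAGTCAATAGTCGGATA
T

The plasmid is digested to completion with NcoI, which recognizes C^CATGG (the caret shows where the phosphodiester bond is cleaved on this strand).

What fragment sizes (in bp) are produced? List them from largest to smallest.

NcoI sites (CCATGG) start at positions 38, 55.
NcoI cuts after the first base of each site, so after positions 38, 55.
Circular molecule, 2 cuts → 2 fragments:
  39–55 → 17 bp
  56–181 then 1–38 → 126 + 38 = 164 bp
Sorted largest to smallest: 164, 17 bp.

164, 17 bp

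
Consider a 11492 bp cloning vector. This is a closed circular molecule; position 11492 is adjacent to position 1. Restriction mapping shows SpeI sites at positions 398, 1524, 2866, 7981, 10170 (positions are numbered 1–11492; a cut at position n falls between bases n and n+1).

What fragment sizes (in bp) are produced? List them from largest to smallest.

Circular molecule, 5 cuts → 5 fragments:
  1524 − 398 = 1126 bp
  2866 − 1524 = 1342 bp
  7981 − 2866 = 5115 bp
  10170 − 7981 = 2189 bp
  wrap: 11492 − 10170 + 398 = 1720 bp
Sorted largest to smallest: 5115, 2189, 1720, 1342, 1126 bp.

5115, 2189, 1720, 1342, 1126 bp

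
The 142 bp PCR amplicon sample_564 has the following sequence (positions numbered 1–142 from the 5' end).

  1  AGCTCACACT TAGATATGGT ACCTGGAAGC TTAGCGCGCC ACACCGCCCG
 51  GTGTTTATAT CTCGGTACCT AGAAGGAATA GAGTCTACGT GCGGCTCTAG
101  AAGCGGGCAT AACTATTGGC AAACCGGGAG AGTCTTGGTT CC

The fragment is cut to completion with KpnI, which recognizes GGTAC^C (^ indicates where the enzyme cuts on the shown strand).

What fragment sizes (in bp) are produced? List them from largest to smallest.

KpnI sites (GGTACC) start at positions 18, 64.
KpnI cuts after base 5 of each site (before the last base), so after positions 22, 68.
Linear molecule, 2 cuts → 3 fragments:
  1–22 → 22 bp
  23–68 → 46 bp
  69–142 → 74 bp
Sorted largest to smallest: 74, 46, 22 bp.

74, 46, 22 bp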